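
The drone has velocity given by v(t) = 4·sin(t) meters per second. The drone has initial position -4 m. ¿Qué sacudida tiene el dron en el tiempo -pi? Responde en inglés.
We must differentiate our velocity equation v(t) = 4·sin(t) 2 times. Taking d/dt of v(t), we find a(t) = 4·cos(t). Differentiating acceleration, we get jerk: j(t) = -4·sin(t). From the given jerk equation j(t) = -4·sin(t), we substitute t = -pi to get j = 0.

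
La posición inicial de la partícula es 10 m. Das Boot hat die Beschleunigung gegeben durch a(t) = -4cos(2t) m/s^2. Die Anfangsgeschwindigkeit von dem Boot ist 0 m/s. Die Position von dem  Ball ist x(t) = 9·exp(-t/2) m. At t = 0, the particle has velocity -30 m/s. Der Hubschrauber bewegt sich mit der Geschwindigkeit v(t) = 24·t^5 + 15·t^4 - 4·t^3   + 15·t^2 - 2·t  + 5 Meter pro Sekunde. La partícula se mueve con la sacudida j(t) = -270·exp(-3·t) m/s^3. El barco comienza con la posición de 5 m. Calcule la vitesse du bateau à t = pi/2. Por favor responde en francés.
Nous devons intégrer notre équation de l'accélération a(t) = -4·cos(2·t) 1 fois. En prenant ∫a(t)dt et en appliquant v(0) = 0, nous trouvons v(t) = -2·sin(2·t). De l'équation de la vitesse v(t) = -2·sin(2·t), nous substituons t = pi/2 pour obtenir v = 0.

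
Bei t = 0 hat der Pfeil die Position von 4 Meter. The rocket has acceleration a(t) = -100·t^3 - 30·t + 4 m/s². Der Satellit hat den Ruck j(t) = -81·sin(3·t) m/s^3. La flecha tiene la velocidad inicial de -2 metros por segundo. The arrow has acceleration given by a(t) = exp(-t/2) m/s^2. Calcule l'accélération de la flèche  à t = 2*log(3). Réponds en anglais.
From the given acceleration equation a(t) = exp(-t/2), we substitute t = 2*log(3) to get a = 1/3.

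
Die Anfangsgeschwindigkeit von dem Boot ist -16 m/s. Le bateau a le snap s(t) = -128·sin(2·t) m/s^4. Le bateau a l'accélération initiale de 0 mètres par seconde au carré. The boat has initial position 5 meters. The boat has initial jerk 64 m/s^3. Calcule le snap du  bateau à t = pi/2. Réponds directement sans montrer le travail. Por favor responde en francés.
s(pi/2) = 0.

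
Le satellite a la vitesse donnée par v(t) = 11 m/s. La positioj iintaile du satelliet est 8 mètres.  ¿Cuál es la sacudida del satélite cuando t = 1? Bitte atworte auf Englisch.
Starting from velocity v(t) = 11, we take 2 derivatives. Differentiating velocity, we get acceleration: a(t) = 0. Taking d/dt of a(t), we find j(t) = 0. Using j(t) = 0 and substituting t = 1, we find j = 0.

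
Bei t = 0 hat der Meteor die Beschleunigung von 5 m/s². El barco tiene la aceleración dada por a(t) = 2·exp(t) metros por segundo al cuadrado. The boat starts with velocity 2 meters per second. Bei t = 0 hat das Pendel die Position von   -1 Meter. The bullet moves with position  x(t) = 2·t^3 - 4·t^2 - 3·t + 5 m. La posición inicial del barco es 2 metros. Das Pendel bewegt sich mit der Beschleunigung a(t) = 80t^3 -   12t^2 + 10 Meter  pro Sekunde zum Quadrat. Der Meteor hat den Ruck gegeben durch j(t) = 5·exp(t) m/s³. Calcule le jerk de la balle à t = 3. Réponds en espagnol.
Debemos derivar nuestra ecuación de la posición x(t) = 2·t^3 - 4·t^2 - 3·t + 5 3 veces. Tomando d/dt de x(t), encontramos v(t) = 6·t^2 - 8·t - 3. Derivando la velocidad, obtenemos la aceleración: a(t) = 12·t - 8. Derivando la aceleración, obtenemos la sacudida: j(t) = 12. Tenemos la sacudida j(t) = 12. Sustituyendo t = 3: j(3) = 12.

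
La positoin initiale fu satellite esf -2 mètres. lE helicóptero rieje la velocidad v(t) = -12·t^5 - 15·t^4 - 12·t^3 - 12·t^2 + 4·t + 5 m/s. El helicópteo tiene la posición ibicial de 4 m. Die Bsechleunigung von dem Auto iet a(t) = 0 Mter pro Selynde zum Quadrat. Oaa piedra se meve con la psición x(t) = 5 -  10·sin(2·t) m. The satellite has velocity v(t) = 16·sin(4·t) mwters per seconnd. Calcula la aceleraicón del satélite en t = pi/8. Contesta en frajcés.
Nous devons dériver notre équation de la vitesse v(t) = 16·sin(4·t) 1 fois. La dérivée de la vitesse donne l'accélération: a(t) = 64·cos(4·t). En utilisant a(t) = 64·cos(4·t) et en substituant t = pi/8, nous trouvons a = 0.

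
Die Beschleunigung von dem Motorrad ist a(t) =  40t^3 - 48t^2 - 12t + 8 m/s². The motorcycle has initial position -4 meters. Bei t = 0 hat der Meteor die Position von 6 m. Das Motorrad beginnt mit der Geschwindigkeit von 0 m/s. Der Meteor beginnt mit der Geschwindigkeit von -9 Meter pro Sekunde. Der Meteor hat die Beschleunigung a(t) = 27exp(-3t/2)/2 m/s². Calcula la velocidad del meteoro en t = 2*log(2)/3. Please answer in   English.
To find the answer, we compute 1 integral of a(t) = 27·exp(-3·t/2)/2. The integral of acceleration, with v(0) = -9, gives velocity: v(t) = -9·exp(-3·t/2). From the given velocity equation v(t) = -9·exp(-3·t/2), we substitute t = 2*log(2)/3 to get v = -9/2.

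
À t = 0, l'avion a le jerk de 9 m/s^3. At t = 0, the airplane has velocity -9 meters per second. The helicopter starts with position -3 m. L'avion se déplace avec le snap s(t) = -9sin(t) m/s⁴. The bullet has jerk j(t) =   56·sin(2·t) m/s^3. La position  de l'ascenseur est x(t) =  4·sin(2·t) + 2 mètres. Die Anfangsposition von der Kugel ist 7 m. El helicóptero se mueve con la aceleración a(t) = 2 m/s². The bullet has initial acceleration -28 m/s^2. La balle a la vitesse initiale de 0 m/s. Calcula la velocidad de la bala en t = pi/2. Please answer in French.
Pour résoudre ceci, nous devons prendre 2 primitives de notre équation du jerk j(t) = 56·sin(2·t). L'intégrale du jerk est l'accélération. En utilisant a(0) = -28, nous obtenons a(t) = -28·cos(2·t). La primitive de l'accélération est la vitesse. En utilisant v(0) = 0, nous obtenons v(t) = -14·sin(2·t). De l'équation de la vitesse v(t) = -14·sin(2·t), nous substituons t = pi/2 pour obtenir v = 0.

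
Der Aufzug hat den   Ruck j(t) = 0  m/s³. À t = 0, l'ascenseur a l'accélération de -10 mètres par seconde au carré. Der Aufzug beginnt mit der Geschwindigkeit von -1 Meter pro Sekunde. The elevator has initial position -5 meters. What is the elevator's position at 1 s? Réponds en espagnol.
Necesitamos integrar nuestra ecuación de la sacudida j(t) = 0 3 veces. Integrando la sacudida y usando la condición inicial a(0) = -10, obtenemos a(t) = -10. Tomando ∫a(t)dt y aplicando v(0) = -1, encontramos v(t) = -10·t - 1. Tomando ∫v(t)dt y aplicando x(0) = -5, encontramos x(t) = -5·t^2 - t - 5. De la ecuación de la posición x(t) = -5·t^2 - t - 5, sustituimos t = 1 para obtener x = -11.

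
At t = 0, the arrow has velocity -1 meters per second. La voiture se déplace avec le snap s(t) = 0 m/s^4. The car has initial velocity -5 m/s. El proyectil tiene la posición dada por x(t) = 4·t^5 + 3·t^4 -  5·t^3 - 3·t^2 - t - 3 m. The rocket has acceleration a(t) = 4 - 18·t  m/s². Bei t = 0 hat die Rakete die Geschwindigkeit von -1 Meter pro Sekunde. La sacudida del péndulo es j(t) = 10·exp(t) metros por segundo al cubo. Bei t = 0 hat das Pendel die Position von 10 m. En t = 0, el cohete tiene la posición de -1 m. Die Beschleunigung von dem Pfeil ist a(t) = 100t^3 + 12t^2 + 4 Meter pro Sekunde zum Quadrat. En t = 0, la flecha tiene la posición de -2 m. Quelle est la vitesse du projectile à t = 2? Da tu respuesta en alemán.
Ausgehend von der Position x(t) = 4·t^5 + 3·t^4 - 5·t^3 - 3·t^2 - t - 3, nehmen wir 1 Ableitung. Die Ableitung von der Position ergibt die Geschwindigkeit: v(t) = 20·t^4 + 12·t^3 - 15·t^2 - 6·t - 1. Wir haben die Geschwindigkeit v(t) = 20·t^4 + 12·t^3 - 15·t^2 - 6·t - 1. Durch Einsetzen von t = 2: v(2) = 343.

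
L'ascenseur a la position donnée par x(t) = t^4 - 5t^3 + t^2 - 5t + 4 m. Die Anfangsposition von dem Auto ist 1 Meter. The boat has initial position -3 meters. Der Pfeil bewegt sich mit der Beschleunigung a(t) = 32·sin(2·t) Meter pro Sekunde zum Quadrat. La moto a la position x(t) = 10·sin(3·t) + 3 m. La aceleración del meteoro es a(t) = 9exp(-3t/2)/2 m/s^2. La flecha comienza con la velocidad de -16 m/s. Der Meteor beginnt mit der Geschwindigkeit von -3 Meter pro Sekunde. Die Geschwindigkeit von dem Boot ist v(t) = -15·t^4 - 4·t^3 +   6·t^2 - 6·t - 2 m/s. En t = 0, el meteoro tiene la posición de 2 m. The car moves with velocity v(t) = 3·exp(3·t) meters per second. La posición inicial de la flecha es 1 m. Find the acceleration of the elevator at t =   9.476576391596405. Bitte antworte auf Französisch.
Nous devons dériver notre équation de la position x(t) = t^4 - 5·t^3 + t^2 - 5·t + 4 2 fois. En dérivant la position, nous obtenons la vitesse: v(t) = 4·t^3 - 15·t^2 + 2·t - 5. La dérivée de la vitesse donne l'accélération: a(t) = 12·t^2 - 30·t + 2. Nous avons l'accélération a(t) = 12·t^2 - 30·t + 2. En substituant t = 9.476576391596405: a(9.476576391596405) = 795.368709521256.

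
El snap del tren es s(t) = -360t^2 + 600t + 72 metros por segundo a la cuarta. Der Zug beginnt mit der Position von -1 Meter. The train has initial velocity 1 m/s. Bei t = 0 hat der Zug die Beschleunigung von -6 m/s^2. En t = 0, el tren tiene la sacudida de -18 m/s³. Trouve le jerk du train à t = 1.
Nous devons intégrer notre équation du snap s(t) = -360·t^2 + 600·t + 72 1 fois. La primitive du snap, avec j(0) = -18, donne le jerk: j(t) = -120·t^3 + 300·t^2 + 72·t - 18. En utilisant j(t) = -120·t^3 + 300·t^2 + 72·t - 18 et en substituant t = 1, nous trouvons j = 234.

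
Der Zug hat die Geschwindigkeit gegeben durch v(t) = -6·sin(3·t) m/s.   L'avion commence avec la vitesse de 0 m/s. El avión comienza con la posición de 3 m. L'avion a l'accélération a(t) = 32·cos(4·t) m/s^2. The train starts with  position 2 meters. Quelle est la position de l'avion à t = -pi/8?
Pour résoudre ceci, nous devons prendre 2 primitives de notre équation de l'accélération a(t) = 32·cos(4·t). La primitive de l'accélération est la vitesse. En utilisant v(0) = 0, nous obtenons v(t) = 8·sin(4·t). En intégrant la vitesse et en utilisant la condition initiale x(0) = 3, nous obtenons x(t) = 5 - 2·cos(4·t). Nous avons la position x(t) = 5 - 2·cos(4·t). En substituant t = -pi/8: x(-pi/8) = 5.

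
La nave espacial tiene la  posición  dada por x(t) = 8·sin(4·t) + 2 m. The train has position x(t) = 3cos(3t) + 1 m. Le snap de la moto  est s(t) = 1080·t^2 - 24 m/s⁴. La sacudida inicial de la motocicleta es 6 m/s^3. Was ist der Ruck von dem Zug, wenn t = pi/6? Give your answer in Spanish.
Para resolver esto, necesitamos tomar 3 derivadas de nuestra ecuación de la posición x(t) = 3·cos(3·t) + 1. La derivada de la posición da la velocidad: v(t) = -9·sin(3·t). La derivada de la velocidad da la aceleración: a(t) = -27·cos(3·t). La derivada de la aceleración da la sacudida: j(t) = 81·sin(3·t). Usando j(t) = 81·sin(3·t) y sustituyendo t = pi/6, encontramos j = 81.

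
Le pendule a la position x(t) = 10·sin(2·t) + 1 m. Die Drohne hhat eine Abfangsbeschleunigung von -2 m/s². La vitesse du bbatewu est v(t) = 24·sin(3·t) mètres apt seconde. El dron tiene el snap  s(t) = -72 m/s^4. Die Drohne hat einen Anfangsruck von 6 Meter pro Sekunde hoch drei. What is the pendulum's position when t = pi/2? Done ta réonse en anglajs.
Using x(t) = 10·sin(2·t) + 1 and substituting t = pi/2, we find x = 1.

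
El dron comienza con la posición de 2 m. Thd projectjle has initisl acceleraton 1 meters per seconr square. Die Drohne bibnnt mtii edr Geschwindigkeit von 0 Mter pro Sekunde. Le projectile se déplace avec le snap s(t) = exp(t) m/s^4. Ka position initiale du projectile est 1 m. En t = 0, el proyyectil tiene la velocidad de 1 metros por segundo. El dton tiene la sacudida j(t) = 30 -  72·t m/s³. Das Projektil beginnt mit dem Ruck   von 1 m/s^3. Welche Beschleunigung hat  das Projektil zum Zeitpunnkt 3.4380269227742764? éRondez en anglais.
We must find the integral of our snap equation s(t) = exp(t) 2 times. Integrating snap and using the initial condition j(0) = 1, we get j(t) = exp(t). The integral of jerk is acceleration. Using a(0) = 1, we get a(t) = exp(t). From the given acceleration equation a(t) = exp(t), we substitute t = 3.4380269227742764 to get a = 31.1254845574420.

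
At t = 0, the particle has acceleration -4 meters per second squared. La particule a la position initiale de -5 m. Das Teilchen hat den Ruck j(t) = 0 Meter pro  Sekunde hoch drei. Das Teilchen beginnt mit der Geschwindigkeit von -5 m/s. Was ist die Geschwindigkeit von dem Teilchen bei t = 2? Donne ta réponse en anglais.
To find the answer, we compute 2 antiderivatives of j(t) = 0. The integral of jerk, with a(0) = -4, gives acceleration: a(t) = -4. The integral of acceleration, with v(0) = -5, gives velocity: v(t) = -4·t - 5. From the given velocity equation v(t) = -4·t - 5, we substitute t = 2 to get v = -13.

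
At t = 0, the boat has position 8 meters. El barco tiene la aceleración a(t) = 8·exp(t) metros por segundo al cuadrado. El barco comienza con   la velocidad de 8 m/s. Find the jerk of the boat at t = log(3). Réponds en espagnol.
Partiendo de la aceleración a(t) = 8·exp(t), tomamos 1 derivada. Tomando d/dt de a(t), encontramos j(t) = 8·exp(t). De la ecuación de la sacudida j(t) = 8·exp(t), sustituimos t = log(3) para obtener j = 24.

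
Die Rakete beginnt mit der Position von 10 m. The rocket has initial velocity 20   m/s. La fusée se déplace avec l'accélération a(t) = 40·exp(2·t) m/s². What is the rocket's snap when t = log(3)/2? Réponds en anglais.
To solve this, we need to take 2 derivatives of our acceleration equation a(t) = 40·exp(2·t). Taking d/dt of a(t), we find j(t) = 80·exp(2·t). The derivative of jerk gives snap: s(t) = 160·exp(2·t). We have snap s(t) = 160·exp(2·t). Substituting t = log(3)/2: s(log(3)/2) = 480.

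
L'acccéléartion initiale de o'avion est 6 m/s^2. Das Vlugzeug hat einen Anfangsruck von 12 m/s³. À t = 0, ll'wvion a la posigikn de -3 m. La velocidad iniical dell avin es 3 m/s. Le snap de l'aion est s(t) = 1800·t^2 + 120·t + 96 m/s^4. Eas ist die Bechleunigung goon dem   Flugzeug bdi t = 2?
Wir müssen unsere Gleichung für den Snap s(t) = 1800·t^2 + 120·t + 96 2-mal integrieren. Das Integral von dem Snap ist der Ruck. Mit j(0) = 12 erhalten wir j(t) = 600·t^3 + 60·t^2 + 96·t + 12. Das Integral von dem Ruck ist die Beschleunigung. Mit a(0) = 6 erhalten wir a(t) = 150·t^4 + 20·t^3 + 48·t^2 + 12·t + 6. Mit a(t) = 150·t^4 + 20·t^3 + 48·t^2 + 12·t + 6 und Einsetzen von t = 2, finden wir a = 2782.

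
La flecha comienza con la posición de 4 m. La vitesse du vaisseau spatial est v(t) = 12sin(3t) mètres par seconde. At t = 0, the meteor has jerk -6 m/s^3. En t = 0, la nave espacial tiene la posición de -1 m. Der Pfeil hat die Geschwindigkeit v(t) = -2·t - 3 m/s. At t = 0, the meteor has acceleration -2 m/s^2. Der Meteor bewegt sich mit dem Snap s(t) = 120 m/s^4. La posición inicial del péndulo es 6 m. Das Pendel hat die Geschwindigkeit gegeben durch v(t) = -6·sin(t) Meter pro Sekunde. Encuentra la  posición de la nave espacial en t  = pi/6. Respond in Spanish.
Partiendo de la velocidad v(t) = 12·sin(3·t), tomamos 1 antiderivada. La integral de la velocidad es la posición. Usando x(0) = -1, obtenemos x(t) = 3 - 4·cos(3·t). Usando x(t) = 3 - 4·cos(3·t) y sustituyendo t = pi/6, encontramos x = 3.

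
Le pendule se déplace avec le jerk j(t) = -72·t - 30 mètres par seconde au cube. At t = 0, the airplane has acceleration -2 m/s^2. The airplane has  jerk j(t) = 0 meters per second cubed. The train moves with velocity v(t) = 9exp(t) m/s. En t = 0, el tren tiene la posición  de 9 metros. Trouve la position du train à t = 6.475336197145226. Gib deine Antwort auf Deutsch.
Wir müssen unsere Gleichung für die Geschwindigkeit v(t) = 9·exp(t) 1-mal integrieren. Das Integral von der Geschwindigkeit, mit x(0) = 9, ergibt die Position: x(t) = 9·exp(t). Mit x(t) = 9·exp(t) und Einsetzen von t = 6.475336197145226, finden wir x = 5840.43625646325.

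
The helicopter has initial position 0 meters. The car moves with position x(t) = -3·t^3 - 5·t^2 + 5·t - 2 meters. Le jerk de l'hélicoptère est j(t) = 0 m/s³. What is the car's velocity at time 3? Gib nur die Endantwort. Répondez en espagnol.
En t = 3, v = -106.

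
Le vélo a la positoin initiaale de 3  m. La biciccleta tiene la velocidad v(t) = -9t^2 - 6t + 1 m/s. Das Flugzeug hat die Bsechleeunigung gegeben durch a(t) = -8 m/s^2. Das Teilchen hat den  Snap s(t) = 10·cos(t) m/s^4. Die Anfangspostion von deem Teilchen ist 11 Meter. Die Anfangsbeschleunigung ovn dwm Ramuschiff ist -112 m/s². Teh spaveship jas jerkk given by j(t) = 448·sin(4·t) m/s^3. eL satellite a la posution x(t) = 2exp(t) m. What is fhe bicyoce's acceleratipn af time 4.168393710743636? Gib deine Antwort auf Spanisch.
Para resolver esto, necesitamos tomar 1 derivada de nuestra ecuación de la velocidad v(t) = -9·t^2 - 6·t + 1. Tomando d/dt de v(t), encontramos a(t) = -18·t - 6. De la ecuación de la aceleración a(t) = -18·t - 6, sustituimos t = 4.168393710743636 para obtener a = -81.0310867933855.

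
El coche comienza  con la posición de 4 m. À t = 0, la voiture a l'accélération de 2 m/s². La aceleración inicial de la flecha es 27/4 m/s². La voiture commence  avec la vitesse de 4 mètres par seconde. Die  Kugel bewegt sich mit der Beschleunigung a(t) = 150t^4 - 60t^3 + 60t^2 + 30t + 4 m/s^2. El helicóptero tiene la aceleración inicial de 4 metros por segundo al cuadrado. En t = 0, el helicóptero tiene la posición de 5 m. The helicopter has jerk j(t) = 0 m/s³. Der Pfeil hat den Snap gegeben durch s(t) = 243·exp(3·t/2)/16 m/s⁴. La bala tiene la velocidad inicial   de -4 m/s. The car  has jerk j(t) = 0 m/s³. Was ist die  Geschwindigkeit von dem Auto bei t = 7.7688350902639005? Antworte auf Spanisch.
Partiendo de la sacudida j(t) = 0, tomamos 2 antiderivadas. Tomando ∫j(t)dt y aplicando a(0) = 2, encontramos a(t) = 2. Integrando la aceleración y usando la condición inicial v(0) = 4, obtenemos v(t) = 2·t + 4. De la ecuación de la velocidad v(t) = 2·t + 4, sustituimos t = 7.7688350902639005 para obtener v = 19.5376701805278.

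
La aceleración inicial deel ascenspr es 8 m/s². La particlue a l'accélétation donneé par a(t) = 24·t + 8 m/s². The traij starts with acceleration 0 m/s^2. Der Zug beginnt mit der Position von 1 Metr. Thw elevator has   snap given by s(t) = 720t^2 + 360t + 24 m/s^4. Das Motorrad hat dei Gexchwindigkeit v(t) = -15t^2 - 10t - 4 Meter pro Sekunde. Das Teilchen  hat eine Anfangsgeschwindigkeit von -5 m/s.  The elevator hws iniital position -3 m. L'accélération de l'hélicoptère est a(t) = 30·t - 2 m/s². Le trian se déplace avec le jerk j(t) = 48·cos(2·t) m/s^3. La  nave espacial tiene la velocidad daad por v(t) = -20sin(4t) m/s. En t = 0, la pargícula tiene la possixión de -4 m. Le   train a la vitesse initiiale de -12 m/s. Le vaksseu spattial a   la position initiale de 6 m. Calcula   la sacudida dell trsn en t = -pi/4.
Tenemos la sacudida j(t) = 48·cos(2·t). Sustituyendo t = -pi/4: j(-pi/4) = 0.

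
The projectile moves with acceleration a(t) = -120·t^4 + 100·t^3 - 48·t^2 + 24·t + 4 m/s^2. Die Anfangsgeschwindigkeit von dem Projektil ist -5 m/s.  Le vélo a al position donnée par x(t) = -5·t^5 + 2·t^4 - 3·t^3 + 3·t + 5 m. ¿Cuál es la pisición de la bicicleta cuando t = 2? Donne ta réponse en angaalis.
We have position x(t) = -5·t^5 + 2·t^4 - 3·t^3 + 3·t + 5. Substituting t = 2: x(2) = -141.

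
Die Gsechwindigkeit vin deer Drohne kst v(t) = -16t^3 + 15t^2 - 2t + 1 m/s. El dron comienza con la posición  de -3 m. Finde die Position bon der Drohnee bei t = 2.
Um dies zu lösen, müssen wir 1 Stammfunktion unserer Gleichung für die Geschwindigkeit v(t) = -16·t^3 + 15·t^2 - 2·t + 1 finden. Durch Integration von der Geschwindigkeit und Verwendung der Anfangsbedingung x(0) = -3, erhalten wir x(t) = -4·t^4 + 5·t^3 - t^2 + t - 3. Wir haben die Position x(t) = -4·t^4 + 5·t^3 - t^2 + t - 3. Durch Einsetzen von t = 2: x(2) = -29.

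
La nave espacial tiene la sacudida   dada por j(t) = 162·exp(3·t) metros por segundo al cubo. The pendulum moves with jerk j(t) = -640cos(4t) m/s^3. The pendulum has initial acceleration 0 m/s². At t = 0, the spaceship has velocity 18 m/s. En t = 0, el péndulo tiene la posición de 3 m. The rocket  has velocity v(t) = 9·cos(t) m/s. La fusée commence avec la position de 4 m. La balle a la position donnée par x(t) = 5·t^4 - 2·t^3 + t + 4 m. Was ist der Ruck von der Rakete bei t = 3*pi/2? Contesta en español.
Para resolver esto, necesitamos tomar 2 derivadas de nuestra ecuación de la velocidad v(t) = 9·cos(t). Tomando d/dt de v(t), encontramos a(t) = -9·sin(t). Derivando la aceleración, obtenemos la sacudida: j(t) = -9·cos(t). Usando j(t) = -9·cos(t) y sustituyendo t = 3*pi/2, encontramos j = 0.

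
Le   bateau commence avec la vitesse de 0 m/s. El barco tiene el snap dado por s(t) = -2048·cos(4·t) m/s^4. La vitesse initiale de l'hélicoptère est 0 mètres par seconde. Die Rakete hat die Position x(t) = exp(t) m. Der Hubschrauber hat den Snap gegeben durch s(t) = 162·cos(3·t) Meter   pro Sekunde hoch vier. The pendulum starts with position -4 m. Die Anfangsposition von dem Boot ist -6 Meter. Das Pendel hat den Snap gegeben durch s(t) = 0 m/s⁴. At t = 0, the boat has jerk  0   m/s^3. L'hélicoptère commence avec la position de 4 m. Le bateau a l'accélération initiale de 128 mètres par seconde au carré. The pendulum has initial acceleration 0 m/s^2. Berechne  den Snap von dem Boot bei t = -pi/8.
Aus der Gleichung für den Snap s(t) = -2048·cos(4·t), setzen wir t = -pi/8 ein und erhalten s = 0.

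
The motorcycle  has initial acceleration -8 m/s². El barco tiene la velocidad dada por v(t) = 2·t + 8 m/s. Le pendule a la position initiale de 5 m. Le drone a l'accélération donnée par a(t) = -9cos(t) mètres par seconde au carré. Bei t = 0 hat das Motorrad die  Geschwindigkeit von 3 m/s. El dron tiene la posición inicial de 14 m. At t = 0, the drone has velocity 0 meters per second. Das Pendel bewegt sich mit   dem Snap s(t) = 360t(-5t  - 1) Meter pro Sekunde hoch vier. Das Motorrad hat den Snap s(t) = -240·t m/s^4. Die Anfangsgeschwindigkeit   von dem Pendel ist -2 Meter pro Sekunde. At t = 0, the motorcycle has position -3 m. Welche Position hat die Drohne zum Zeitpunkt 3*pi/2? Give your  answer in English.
To solve this, we need to take 2 integrals of our acceleration equation a(t) = -9·cos(t). The antiderivative of acceleration is velocity. Using v(0) = 0, we get v(t) = -9·sin(t). Finding the antiderivative of v(t) and using x(0) = 14: x(t) = 9·cos(t) + 5. From the given position equation x(t) = 9·cos(t) + 5, we substitute t = 3*pi/2 to get x = 5.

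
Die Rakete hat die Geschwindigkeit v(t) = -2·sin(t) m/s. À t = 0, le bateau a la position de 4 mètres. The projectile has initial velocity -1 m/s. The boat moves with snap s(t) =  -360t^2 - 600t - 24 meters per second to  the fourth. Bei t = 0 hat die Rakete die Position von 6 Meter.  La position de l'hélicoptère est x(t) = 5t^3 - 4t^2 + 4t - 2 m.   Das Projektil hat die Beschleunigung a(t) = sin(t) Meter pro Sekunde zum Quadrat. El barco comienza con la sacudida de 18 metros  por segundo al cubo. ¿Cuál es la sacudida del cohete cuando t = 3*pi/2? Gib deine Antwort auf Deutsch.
Um dies zu lösen, müssen wir 2 Ableitungen unserer Gleichung für die Geschwindigkeit v(t) = -2·sin(t) nehmen. Mit d/dt von v(t) finden wir a(t) = -2·cos(t). Mit d/dt von a(t) finden wir j(t) = 2·sin(t). Wir haben den Ruck j(t) = 2·sin(t). Durch Einsetzen von t = 3*pi/2: j(3*pi/2) = -2.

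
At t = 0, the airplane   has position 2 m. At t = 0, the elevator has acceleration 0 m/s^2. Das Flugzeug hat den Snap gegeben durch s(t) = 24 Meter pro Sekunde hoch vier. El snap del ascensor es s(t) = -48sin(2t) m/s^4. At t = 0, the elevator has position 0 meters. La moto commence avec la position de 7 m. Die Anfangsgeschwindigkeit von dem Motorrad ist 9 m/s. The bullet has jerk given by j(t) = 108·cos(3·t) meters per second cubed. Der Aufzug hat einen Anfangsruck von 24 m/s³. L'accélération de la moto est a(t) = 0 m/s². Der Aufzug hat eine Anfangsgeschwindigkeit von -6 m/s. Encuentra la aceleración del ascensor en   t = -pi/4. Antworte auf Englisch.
We need to integrate our snap equation s(t) = -48·sin(2·t) 2 times. The antiderivative of snap, with j(0) = 24, gives jerk: j(t) = 24·cos(2·t). Integrating jerk and using the initial condition a(0) = 0, we get a(t) = 12·sin(2·t). We have acceleration a(t) = 12·sin(2·t). Substituting t = -pi/4: a(-pi/4) = -12.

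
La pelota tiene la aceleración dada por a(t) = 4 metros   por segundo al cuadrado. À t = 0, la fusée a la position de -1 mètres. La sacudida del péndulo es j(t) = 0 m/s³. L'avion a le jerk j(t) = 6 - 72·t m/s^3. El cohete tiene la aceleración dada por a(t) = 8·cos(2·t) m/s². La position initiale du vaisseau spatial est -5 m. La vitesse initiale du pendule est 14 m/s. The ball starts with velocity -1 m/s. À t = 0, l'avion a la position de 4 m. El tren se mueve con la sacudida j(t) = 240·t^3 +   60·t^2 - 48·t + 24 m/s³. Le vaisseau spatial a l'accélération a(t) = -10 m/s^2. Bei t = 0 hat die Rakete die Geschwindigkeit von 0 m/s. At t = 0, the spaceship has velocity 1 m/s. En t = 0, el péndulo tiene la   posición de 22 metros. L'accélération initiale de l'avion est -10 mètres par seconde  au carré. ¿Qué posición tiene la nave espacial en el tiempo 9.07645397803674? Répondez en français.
Nous devons intégrer notre équation de l'accélération a(t) = -10 2 fois. En prenant ∫a(t)dt et en appliquant v(0) = 1, nous trouvons v(t) = 1 - 10·t. En intégrant la vitesse et en utilisant la condition initiale x(0) = -5, nous obtenons x(t) = -5·t^2 + t - 5. Nous avons la position x(t) = -5·t^2 + t - 5. En substituant t = 9.07645397803674: x(9.07645397803674) = -407.833630099058.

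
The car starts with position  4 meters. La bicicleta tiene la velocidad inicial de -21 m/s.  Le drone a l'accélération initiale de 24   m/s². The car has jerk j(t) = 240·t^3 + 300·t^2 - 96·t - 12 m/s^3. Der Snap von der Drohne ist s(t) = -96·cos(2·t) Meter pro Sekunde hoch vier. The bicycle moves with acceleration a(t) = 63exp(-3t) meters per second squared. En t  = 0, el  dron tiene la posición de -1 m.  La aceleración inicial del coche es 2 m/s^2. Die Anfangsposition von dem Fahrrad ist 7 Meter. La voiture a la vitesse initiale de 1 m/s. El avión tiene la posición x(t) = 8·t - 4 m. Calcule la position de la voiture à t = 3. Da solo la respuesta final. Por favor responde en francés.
La réponse est 2311.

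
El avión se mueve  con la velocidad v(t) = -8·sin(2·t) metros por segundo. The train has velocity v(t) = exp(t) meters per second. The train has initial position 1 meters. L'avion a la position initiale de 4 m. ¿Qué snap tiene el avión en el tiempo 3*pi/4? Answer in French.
Nous devons dériver notre équation de la vitesse v(t) = -8·sin(2·t) 3 fois. En dérivant la vitesse, nous obtenons l'accélération: a(t) = -16·cos(2·t). En prenant d/dt de a(t), nous trouvons j(t) = 32·sin(2·t). En prenant d/dt de j(t), nous trouvons s(t) = 64·cos(2·t). En utilisant s(t) = 64·cos(2·t) et en substituant t = 3*pi/4, nous trouvons s = 0.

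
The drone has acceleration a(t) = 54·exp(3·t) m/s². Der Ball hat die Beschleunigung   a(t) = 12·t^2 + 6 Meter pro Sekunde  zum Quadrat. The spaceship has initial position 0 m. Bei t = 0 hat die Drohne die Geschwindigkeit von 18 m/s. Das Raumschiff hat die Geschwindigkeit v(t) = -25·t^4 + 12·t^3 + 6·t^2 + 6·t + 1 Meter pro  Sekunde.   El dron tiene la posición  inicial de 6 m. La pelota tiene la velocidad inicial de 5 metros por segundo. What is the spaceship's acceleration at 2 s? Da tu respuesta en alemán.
Ausgehend von der Geschwindigkeit v(t) = -25·t^4 + 12·t^3 + 6·t^2 + 6·t + 1, nehmen wir 1 Ableitung. Durch Ableiten von der Geschwindigkeit erhalten wir die Beschleunigung: a(t) = -100·t^3 + 36·t^2 + 12·t + 6. Mit a(t) = -100·t^3 + 36·t^2 + 12·t + 6 und Einsetzen von t = 2, finden wir a = -626.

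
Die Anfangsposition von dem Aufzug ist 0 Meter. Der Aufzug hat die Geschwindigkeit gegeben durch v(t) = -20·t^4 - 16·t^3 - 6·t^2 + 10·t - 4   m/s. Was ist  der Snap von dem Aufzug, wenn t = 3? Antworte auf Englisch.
Starting from velocity v(t) = -20·t^4 - 16·t^3 - 6·t^2 + 10·t - 4, we take 3 derivatives. The derivative of velocity gives acceleration: a(t) = -80·t^3 - 48·t^2 - 12·t + 10. Differentiating acceleration, we get jerk: j(t) = -240·t^2 - 96·t - 12. Differentiating jerk, we get snap: s(t) = -480·t - 96. From the given snap equation s(t) = -480·t - 96, we substitute t = 3 to get s = -1536.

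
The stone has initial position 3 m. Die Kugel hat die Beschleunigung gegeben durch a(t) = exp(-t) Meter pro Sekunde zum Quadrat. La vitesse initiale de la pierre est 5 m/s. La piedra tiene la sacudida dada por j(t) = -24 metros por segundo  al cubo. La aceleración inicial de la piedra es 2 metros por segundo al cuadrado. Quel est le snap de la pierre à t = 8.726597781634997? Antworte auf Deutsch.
Ausgehend von dem Ruck j(t) = -24, nehmen wir 1 Ableitung. Mit d/dt von j(t) finden wir s(t) = 0. Mit s(t) = 0 und Einsetzen von t = 8.726597781634997, finden wir s = 0.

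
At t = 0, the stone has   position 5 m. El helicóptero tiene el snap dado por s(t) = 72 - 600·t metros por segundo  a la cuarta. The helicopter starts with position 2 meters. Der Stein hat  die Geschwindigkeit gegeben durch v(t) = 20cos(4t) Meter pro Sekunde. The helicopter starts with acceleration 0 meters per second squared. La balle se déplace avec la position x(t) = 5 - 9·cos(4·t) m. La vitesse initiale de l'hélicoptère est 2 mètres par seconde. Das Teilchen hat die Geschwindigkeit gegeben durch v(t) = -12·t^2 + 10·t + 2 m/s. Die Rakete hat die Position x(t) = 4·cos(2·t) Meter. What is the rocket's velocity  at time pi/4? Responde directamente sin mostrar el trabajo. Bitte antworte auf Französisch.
v(pi/4) = -8.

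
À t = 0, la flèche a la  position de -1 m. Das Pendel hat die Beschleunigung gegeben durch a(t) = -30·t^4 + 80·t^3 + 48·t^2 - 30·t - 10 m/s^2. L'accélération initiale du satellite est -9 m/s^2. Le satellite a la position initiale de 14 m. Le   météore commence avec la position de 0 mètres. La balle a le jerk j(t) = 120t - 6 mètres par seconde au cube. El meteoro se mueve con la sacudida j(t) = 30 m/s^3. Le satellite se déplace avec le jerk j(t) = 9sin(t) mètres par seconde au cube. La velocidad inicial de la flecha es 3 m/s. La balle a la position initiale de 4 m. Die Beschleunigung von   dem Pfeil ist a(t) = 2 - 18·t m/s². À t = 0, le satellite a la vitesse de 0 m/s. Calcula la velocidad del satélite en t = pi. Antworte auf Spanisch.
Partiendo de la sacudida j(t) = 9·sin(t), tomamos 2 antiderivadas. Integrando la sacudida y usando la condición inicial a(0) = -9, obtenemos a(t) = -9·cos(t). La integral de la aceleración, con v(0) = 0, da la velocidad: v(t) = -9·sin(t). Tenemos la velocidad v(t) = -9·sin(t). Sustituyendo t = pi: v(pi) = 0.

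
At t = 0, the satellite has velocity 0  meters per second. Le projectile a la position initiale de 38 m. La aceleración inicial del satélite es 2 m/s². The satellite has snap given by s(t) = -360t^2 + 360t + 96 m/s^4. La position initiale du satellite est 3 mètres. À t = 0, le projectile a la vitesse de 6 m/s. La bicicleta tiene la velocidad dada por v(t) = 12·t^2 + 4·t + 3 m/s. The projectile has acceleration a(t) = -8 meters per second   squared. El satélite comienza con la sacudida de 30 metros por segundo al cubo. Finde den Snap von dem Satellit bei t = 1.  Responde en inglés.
Using s(t) = -360·t^2 + 360·t + 96 and substituting t = 1, we find s = 96.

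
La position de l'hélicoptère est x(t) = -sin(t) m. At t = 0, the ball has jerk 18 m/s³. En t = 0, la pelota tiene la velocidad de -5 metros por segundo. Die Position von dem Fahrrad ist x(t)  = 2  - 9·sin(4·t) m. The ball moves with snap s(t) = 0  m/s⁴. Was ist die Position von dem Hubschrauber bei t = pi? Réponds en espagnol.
De la ecuación de la posición x(t) = -sin(t), sustituimos t = pi para obtener x = 0.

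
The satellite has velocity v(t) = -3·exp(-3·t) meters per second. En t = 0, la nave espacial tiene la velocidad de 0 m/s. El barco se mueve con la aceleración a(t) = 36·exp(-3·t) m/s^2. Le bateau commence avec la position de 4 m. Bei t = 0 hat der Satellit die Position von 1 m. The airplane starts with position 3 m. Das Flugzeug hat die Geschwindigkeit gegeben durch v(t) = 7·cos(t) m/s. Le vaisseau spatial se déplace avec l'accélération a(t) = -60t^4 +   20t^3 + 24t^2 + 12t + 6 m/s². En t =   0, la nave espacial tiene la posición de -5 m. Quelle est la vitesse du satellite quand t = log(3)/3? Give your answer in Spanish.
Usando v(t) = -3·exp(-3·t) y sustituyendo t = log(3)/3, encontramos v = -1.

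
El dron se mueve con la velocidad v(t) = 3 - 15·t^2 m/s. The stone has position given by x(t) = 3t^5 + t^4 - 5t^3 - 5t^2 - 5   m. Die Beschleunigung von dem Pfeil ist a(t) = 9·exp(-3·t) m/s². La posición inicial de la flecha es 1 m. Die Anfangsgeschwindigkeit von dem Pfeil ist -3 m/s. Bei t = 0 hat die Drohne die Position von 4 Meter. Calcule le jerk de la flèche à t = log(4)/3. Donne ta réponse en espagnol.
Debemos derivar nuestra ecuación de la aceleración a(t) = 9·exp(-3·t) 1 vez. Derivando la aceleración, obtenemos la sacudida: j(t) = -27·exp(-3·t). Usando j(t) = -27·exp(-3·t) y sustituyendo t = log(4)/3, encontramos j = -27/4.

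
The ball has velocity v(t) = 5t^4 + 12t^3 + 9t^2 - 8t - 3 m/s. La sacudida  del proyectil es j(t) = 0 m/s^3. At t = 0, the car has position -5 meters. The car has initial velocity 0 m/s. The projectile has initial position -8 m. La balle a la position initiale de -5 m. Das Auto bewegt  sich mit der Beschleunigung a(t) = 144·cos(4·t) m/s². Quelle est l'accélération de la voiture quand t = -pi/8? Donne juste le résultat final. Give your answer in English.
The answer is 0.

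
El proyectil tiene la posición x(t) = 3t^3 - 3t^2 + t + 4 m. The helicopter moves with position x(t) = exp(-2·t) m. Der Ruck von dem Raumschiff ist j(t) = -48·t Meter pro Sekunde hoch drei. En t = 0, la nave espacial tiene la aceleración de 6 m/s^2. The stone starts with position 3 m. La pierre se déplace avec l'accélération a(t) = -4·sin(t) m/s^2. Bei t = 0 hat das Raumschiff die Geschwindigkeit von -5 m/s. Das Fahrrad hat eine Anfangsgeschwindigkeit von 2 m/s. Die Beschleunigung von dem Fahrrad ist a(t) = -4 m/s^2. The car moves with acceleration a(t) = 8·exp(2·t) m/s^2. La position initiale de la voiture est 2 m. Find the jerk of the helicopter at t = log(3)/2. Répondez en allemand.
Ausgehend von der Position x(t) = exp(-2·t), nehmen wir 3 Ableitungen. Mit d/dt von x(t) finden wir v(t) = -2·exp(-2·t). Mit d/dt von v(t) finden wir a(t) = 4·exp(-2·t). Durch Ableiten von der Beschleunigung erhalten wir den Ruck: j(t) = -8·exp(-2·t). Mit j(t) = -8·exp(-2·t) und Einsetzen von t = log(3)/2, finden wir j = -8/3.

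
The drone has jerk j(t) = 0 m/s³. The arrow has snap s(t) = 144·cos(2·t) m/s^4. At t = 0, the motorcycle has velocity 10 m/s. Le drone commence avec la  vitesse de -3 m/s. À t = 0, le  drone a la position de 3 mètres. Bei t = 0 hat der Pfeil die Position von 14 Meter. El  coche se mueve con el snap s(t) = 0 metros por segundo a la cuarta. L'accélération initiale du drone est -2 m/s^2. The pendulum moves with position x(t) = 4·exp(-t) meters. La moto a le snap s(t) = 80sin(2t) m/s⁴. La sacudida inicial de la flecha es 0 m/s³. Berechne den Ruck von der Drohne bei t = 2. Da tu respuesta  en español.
De la ecuación de la sacudida j(t) = 0, sustituimos t = 2 para obtener j = 0.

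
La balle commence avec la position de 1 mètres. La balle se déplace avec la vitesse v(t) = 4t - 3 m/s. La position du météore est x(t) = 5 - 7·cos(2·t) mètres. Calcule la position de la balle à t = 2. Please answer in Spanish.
Necesitamos integrar nuestra ecuación de la velocidad v(t) = 4·t - 3 1 vez. Integrando la velocidad y usando la condición inicial x(0) = 1, obtenemos x(t) = 2·t^2 - 3·t + 1. Usando x(t) = 2·t^2 - 3·t + 1 y sustituyendo t = 2, encontramos x = 3.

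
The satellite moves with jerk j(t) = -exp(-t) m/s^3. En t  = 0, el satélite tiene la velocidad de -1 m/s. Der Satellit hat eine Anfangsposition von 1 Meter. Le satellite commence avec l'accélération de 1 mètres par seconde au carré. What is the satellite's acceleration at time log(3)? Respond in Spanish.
Partiendo de la sacudida j(t) = -exp(-t), tomamos 1 antiderivada. Integrando la sacudida y usando la condición inicial a(0) = 1, obtenemos a(t) = exp(-t). Usando a(t) = exp(-t) y sustituyendo t = log(3), encontramos a = 1/3.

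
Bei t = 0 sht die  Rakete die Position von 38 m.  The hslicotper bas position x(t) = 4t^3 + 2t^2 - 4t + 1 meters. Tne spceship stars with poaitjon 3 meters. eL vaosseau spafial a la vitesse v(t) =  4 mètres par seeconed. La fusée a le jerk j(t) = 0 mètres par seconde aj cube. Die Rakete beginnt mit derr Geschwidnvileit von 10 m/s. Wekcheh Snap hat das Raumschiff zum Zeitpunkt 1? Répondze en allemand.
Um dies zu lösen, müssen wir 3 Ableitungen unserer Gleichung für die Geschwindigkeit v(t) = 4 nehmen. Die Ableitung von der Geschwindigkeit ergibt die Beschleunigung: a(t) = 0. Durch Ableiten von der Beschleunigung erhalten wir den Ruck: j(t) = 0. Durch Ableiten von dem Ruck erhalten wir den Snap: s(t) = 0. Aus der Gleichung für den Snap s(t) = 0, setzen wir t = 1 ein und erhalten s = 0.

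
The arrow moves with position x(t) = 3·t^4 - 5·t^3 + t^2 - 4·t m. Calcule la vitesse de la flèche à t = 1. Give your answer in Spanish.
Debemos derivar nuestra ecuación de la posición x(t) = 3·t^4 - 5·t^3 + t^2 - 4·t 1 vez. La derivada de la posición da la velocidad: v(t) = 12·t^3 - 15·t^2 + 2·t - 4. Tenemos la velocidad v(t) = 12·t^3 - 15·t^2 + 2·t - 4. Sustituyendo t = 1: v(1) = -5.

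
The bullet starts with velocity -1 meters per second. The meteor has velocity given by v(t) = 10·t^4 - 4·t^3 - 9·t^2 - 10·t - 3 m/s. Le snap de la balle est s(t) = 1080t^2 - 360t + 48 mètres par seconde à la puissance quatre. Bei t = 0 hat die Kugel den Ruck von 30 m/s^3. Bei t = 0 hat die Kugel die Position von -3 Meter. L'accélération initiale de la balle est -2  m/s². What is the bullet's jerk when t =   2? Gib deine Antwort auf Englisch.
Starting from snap s(t) = 1080·t^2 - 360·t + 48, we take 1 antiderivative. Finding the integral of s(t) and using j(0) = 30: j(t) = 360·t^3 - 180·t^2 + 48·t + 30. From the given jerk equation j(t) = 360·t^3 - 180·t^2 + 48·t + 30, we substitute t = 2 to get j = 2286.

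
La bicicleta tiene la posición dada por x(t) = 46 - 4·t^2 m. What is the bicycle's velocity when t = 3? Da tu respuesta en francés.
Nous devons dériver notre équation de la position x(t) = 46 - 4·t^2 1 fois. En prenant d/dt de x(t), nous trouvons v(t) = -8·t. En utilisant v(t) = -8·t et en substituant t = 3, nous trouvons v = -24.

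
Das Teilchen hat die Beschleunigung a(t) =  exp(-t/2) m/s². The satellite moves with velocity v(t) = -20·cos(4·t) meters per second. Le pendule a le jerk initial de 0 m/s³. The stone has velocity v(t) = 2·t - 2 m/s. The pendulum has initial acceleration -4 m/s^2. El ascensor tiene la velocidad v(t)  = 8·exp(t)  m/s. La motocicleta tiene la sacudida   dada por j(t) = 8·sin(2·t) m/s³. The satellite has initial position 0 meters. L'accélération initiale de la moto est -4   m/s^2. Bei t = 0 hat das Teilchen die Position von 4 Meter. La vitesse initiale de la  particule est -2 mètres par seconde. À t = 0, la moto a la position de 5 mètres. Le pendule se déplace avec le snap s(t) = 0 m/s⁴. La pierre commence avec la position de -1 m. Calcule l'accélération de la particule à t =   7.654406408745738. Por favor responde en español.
Tenemos la aceleración a(t) = exp(-t/2). Sustituyendo t = 7.654406408745738: a(7.654406408745738) = 0.0217704179741408.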